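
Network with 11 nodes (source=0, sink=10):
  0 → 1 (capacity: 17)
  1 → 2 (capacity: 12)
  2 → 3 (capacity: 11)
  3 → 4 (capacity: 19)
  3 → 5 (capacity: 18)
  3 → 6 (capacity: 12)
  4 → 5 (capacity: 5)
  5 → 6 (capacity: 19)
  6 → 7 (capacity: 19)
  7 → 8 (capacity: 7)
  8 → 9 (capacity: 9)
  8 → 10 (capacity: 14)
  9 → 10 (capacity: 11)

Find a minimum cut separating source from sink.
Min cut value = 7, edges: (7,8)

Min cut value: 7
Partition: S = [0, 1, 2, 3, 4, 5, 6, 7], T = [8, 9, 10]
Cut edges: (7,8)

By max-flow min-cut theorem, max flow = min cut = 7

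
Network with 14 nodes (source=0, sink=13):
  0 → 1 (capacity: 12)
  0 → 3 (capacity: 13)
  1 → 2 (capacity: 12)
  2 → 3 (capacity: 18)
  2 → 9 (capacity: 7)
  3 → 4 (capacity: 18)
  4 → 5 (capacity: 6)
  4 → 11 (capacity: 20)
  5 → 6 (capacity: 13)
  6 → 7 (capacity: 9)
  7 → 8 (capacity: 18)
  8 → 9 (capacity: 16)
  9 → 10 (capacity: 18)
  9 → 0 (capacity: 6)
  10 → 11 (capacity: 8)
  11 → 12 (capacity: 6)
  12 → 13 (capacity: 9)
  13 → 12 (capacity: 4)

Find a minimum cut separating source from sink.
Min cut value = 6, edges: (11,12)

Min cut value: 6
Partition: S = [0, 1, 2, 3, 4, 5, 6, 7, 8, 9, 10, 11], T = [12, 13]
Cut edges: (11,12)

By max-flow min-cut theorem, max flow = min cut = 6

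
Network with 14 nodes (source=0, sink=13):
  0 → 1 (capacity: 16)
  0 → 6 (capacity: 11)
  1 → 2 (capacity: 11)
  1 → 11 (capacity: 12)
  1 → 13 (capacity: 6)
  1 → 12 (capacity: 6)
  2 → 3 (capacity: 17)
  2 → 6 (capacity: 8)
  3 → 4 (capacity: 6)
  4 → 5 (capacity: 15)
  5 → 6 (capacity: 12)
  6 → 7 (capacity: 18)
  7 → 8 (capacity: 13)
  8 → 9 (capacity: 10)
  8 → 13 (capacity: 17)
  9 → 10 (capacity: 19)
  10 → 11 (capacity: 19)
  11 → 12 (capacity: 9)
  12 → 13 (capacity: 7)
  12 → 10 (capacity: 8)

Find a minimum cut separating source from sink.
Min cut value = 26, edges: (1,13), (7,8), (12,13)

Min cut value: 26
Partition: S = [0, 1, 2, 3, 4, 5, 6, 7, 9, 10, 11, 12], T = [8, 13]
Cut edges: (1,13), (7,8), (12,13)

By max-flow min-cut theorem, max flow = min cut = 26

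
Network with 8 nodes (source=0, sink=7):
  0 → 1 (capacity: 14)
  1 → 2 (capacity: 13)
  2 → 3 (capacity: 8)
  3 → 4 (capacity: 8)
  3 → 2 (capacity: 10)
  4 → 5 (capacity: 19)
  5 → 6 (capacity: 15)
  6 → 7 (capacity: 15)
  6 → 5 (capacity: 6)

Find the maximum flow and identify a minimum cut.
Max flow = 8, Min cut edges: (3,4)

Maximum flow: 8
Minimum cut: (3,4)
Partition: S = [0, 1, 2, 3], T = [4, 5, 6, 7]

Max-flow min-cut theorem verified: both equal 8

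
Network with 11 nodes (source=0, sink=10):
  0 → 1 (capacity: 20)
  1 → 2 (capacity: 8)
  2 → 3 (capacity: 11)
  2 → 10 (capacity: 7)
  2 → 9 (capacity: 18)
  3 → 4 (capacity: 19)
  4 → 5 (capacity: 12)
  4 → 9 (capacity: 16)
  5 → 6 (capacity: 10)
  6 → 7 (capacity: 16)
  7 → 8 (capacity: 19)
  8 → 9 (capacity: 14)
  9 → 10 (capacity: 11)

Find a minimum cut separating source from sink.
Min cut value = 8, edges: (1,2)

Min cut value: 8
Partition: S = [0, 1], T = [2, 3, 4, 5, 6, 7, 8, 9, 10]
Cut edges: (1,2)

By max-flow min-cut theorem, max flow = min cut = 8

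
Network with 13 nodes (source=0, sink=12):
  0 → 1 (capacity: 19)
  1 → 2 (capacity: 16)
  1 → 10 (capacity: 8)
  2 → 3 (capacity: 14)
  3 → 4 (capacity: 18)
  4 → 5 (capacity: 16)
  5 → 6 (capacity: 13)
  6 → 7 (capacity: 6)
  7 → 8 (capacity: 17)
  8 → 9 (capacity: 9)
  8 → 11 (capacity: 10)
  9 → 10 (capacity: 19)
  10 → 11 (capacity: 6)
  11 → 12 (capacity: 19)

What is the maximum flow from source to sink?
Maximum flow = 12

Max flow: 12

Flow assignment:
  0 → 1: 12/19
  1 → 2: 6/16
  1 → 10: 6/8
  2 → 3: 6/14
  3 → 4: 6/18
  4 → 5: 6/16
  5 → 6: 6/13
  6 → 7: 6/6
  7 → 8: 6/17
  8 → 11: 6/10
  10 → 11: 6/6
  11 → 12: 12/19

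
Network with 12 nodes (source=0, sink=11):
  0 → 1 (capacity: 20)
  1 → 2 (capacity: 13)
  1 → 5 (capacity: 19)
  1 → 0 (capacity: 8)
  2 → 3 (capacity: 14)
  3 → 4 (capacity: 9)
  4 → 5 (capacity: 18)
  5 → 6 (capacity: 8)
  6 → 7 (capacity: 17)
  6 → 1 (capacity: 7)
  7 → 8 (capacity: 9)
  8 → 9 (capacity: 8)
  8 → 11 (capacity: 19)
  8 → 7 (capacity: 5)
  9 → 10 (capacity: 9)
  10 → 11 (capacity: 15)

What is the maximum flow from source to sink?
Maximum flow = 8

Max flow: 8

Flow assignment:
  0 → 1: 8/20
  1 → 2: 1/13
  1 → 5: 7/19
  2 → 3: 1/14
  3 → 4: 1/9
  4 → 5: 1/18
  5 → 6: 8/8
  6 → 7: 8/17
  7 → 8: 8/9
  8 → 11: 8/19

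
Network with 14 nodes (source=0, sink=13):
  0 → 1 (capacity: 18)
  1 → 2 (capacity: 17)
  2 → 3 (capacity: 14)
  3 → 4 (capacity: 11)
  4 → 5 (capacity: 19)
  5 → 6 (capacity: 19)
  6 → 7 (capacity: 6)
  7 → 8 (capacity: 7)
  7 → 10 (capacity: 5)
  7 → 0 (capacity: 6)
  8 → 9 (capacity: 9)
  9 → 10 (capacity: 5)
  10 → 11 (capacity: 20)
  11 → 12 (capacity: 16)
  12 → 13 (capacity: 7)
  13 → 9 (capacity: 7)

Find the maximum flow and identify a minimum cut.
Max flow = 6, Min cut edges: (6,7)

Maximum flow: 6
Minimum cut: (6,7)
Partition: S = [0, 1, 2, 3, 4, 5, 6], T = [7, 8, 9, 10, 11, 12, 13]

Max-flow min-cut theorem verified: both equal 6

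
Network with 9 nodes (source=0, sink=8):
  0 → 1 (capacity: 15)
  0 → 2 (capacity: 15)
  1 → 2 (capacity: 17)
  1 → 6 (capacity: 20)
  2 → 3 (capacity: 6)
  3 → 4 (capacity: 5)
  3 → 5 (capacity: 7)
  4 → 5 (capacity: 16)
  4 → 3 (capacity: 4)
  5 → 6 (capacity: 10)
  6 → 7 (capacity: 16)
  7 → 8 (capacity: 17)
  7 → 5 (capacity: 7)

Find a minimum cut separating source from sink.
Min cut value = 16, edges: (6,7)

Min cut value: 16
Partition: S = [0, 1, 2, 3, 4, 5, 6], T = [7, 8]
Cut edges: (6,7)

By max-flow min-cut theorem, max flow = min cut = 16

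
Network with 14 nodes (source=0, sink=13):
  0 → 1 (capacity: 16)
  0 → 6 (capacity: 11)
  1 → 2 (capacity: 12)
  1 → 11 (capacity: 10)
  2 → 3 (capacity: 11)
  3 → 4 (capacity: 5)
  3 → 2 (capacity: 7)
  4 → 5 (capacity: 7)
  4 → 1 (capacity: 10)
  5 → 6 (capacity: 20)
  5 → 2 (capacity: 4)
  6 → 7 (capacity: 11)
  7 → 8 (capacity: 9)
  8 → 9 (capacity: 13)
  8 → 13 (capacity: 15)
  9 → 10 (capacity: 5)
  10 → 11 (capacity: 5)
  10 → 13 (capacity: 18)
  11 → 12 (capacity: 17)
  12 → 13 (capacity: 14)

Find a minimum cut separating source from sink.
Min cut value = 19, edges: (1,11), (7,8)

Min cut value: 19
Partition: S = [0, 1, 2, 3, 4, 5, 6, 7], T = [8, 9, 10, 11, 12, 13]
Cut edges: (1,11), (7,8)

By max-flow min-cut theorem, max flow = min cut = 19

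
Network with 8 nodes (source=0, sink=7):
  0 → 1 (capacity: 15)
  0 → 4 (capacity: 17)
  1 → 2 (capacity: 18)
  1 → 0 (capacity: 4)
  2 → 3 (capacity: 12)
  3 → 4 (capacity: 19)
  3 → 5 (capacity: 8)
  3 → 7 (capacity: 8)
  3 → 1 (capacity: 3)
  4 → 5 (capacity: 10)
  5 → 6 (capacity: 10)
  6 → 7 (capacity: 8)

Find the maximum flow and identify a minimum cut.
Max flow = 16, Min cut edges: (3,7), (6,7)

Maximum flow: 16
Minimum cut: (3,7), (6,7)
Partition: S = [0, 1, 2, 3, 4, 5, 6], T = [7]

Max-flow min-cut theorem verified: both equal 16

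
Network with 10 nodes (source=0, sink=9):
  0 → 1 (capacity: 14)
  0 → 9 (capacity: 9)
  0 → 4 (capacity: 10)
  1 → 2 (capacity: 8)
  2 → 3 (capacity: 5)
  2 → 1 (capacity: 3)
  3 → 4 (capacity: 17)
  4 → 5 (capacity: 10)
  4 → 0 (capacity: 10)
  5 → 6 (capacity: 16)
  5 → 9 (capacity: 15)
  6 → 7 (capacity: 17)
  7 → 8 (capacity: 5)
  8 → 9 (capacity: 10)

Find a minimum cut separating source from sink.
Min cut value = 19, edges: (0,9), (4,5)

Min cut value: 19
Partition: S = [0, 1, 2, 3, 4], T = [5, 6, 7, 8, 9]
Cut edges: (0,9), (4,5)

By max-flow min-cut theorem, max flow = min cut = 19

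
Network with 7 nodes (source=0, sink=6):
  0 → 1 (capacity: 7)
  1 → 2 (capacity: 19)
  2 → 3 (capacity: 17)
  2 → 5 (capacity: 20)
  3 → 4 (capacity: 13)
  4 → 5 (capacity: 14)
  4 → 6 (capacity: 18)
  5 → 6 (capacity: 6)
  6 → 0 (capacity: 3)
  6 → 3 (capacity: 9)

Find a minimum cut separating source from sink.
Min cut value = 7, edges: (0,1)

Min cut value: 7
Partition: S = [0], T = [1, 2, 3, 4, 5, 6]
Cut edges: (0,1)

By max-flow min-cut theorem, max flow = min cut = 7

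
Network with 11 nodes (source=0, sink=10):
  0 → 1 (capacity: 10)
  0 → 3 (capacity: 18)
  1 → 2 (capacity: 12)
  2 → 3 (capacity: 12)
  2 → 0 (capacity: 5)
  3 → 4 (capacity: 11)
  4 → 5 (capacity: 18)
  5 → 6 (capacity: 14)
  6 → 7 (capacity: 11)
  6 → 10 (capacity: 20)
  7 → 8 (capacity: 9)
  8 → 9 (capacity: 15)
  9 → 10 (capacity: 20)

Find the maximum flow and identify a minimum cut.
Max flow = 11, Min cut edges: (3,4)

Maximum flow: 11
Minimum cut: (3,4)
Partition: S = [0, 1, 2, 3], T = [4, 5, 6, 7, 8, 9, 10]

Max-flow min-cut theorem verified: both equal 11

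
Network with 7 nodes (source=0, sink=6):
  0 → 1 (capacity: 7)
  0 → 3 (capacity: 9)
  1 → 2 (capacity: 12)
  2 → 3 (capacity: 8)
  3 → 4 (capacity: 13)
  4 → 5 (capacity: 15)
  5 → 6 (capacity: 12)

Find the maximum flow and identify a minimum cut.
Max flow = 12, Min cut edges: (5,6)

Maximum flow: 12
Minimum cut: (5,6)
Partition: S = [0, 1, 2, 3, 4, 5], T = [6]

Max-flow min-cut theorem verified: both equal 12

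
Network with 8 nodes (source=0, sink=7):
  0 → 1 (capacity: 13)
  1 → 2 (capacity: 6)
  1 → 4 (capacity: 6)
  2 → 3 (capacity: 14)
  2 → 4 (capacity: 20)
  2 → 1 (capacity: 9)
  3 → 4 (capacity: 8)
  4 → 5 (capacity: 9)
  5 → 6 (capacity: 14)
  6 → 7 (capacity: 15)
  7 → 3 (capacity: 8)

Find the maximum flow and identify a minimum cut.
Max flow = 9, Min cut edges: (4,5)

Maximum flow: 9
Minimum cut: (4,5)
Partition: S = [0, 1, 2, 3, 4], T = [5, 6, 7]

Max-flow min-cut theorem verified: both equal 9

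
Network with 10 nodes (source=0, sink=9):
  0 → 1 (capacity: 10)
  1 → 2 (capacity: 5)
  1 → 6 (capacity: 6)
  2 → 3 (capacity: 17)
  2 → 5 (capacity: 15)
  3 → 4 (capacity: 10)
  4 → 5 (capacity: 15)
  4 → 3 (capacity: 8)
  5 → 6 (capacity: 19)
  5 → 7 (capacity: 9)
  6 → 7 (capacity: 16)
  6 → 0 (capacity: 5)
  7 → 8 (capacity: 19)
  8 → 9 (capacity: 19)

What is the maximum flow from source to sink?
Maximum flow = 10

Max flow: 10

Flow assignment:
  0 → 1: 10/10
  1 → 2: 4/5
  1 → 6: 6/6
  2 → 5: 4/15
  5 → 7: 4/9
  6 → 7: 6/16
  7 → 8: 10/19
  8 → 9: 10/19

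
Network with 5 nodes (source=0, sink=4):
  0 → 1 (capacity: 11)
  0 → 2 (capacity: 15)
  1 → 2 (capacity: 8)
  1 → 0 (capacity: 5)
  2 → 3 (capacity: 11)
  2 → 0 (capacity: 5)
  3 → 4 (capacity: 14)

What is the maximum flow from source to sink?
Maximum flow = 11

Max flow: 11

Flow assignment:
  0 → 1: 8/11
  0 → 2: 3/15
  1 → 2: 8/8
  2 → 3: 11/11
  3 → 4: 11/14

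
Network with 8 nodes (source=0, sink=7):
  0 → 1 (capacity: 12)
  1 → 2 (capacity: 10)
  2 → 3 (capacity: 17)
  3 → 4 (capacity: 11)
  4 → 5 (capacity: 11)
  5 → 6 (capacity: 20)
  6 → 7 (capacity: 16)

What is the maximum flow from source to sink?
Maximum flow = 10

Max flow: 10

Flow assignment:
  0 → 1: 10/12
  1 → 2: 10/10
  2 → 3: 10/17
  3 → 4: 10/11
  4 → 5: 10/11
  5 → 6: 10/20
  6 → 7: 10/16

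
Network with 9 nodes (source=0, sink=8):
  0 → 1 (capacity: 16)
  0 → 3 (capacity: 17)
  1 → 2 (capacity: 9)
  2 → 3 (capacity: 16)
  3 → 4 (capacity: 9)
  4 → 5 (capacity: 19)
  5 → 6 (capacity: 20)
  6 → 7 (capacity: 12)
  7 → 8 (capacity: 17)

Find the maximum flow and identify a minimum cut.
Max flow = 9, Min cut edges: (3,4)

Maximum flow: 9
Minimum cut: (3,4)
Partition: S = [0, 1, 2, 3], T = [4, 5, 6, 7, 8]

Max-flow min-cut theorem verified: both equal 9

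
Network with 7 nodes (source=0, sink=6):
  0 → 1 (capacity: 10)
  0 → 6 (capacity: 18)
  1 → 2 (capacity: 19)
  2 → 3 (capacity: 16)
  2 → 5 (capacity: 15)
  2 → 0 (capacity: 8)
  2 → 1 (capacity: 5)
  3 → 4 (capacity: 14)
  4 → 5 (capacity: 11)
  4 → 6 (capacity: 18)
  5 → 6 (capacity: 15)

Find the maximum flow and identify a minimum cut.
Max flow = 28, Min cut edges: (0,1), (0,6)

Maximum flow: 28
Minimum cut: (0,1), (0,6)
Partition: S = [0], T = [1, 2, 3, 4, 5, 6]

Max-flow min-cut theorem verified: both equal 28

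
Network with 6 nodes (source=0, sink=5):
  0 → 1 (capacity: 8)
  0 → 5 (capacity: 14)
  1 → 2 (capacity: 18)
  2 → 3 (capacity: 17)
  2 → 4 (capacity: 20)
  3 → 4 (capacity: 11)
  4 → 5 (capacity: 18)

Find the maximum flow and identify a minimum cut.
Max flow = 22, Min cut edges: (0,1), (0,5)

Maximum flow: 22
Minimum cut: (0,1), (0,5)
Partition: S = [0], T = [1, 2, 3, 4, 5]

Max-flow min-cut theorem verified: both equal 22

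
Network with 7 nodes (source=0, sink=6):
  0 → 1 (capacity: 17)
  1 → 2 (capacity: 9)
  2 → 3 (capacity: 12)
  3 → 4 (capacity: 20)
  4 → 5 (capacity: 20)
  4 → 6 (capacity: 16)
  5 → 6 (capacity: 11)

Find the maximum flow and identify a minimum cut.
Max flow = 9, Min cut edges: (1,2)

Maximum flow: 9
Minimum cut: (1,2)
Partition: S = [0, 1], T = [2, 3, 4, 5, 6]

Max-flow min-cut theorem verified: both equal 9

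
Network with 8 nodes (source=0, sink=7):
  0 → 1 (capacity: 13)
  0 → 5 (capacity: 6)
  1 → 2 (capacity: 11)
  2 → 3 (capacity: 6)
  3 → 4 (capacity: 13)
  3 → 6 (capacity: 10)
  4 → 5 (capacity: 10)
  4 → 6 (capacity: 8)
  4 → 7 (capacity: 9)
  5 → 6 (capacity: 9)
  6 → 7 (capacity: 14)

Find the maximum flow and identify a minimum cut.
Max flow = 12, Min cut edges: (0,5), (2,3)

Maximum flow: 12
Minimum cut: (0,5), (2,3)
Partition: S = [0, 1, 2], T = [3, 4, 5, 6, 7]

Max-flow min-cut theorem verified: both equal 12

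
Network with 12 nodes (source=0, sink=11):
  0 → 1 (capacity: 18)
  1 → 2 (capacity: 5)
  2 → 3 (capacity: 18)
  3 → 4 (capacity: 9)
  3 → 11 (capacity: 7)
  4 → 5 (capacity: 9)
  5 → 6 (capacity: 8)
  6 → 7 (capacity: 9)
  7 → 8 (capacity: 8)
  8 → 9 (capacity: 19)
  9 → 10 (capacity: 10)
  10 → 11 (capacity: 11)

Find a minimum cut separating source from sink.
Min cut value = 5, edges: (1,2)

Min cut value: 5
Partition: S = [0, 1], T = [2, 3, 4, 5, 6, 7, 8, 9, 10, 11]
Cut edges: (1,2)

By max-flow min-cut theorem, max flow = min cut = 5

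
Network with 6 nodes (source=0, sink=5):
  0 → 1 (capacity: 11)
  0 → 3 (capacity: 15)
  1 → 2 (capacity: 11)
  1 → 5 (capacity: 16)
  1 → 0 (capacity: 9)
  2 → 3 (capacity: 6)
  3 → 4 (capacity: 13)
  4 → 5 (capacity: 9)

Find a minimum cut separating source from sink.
Min cut value = 20, edges: (0,1), (4,5)

Min cut value: 20
Partition: S = [0, 2, 3, 4], T = [1, 5]
Cut edges: (0,1), (4,5)

By max-flow min-cut theorem, max flow = min cut = 20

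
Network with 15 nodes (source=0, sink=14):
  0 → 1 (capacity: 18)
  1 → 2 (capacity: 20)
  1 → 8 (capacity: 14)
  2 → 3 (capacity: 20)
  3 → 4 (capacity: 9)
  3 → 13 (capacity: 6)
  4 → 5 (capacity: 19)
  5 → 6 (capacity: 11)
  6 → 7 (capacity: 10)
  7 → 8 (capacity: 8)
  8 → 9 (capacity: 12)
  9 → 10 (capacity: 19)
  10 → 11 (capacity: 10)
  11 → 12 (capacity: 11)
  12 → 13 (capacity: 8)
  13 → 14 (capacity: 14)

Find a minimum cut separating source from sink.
Min cut value = 14, edges: (13,14)

Min cut value: 14
Partition: S = [0, 1, 2, 3, 4, 5, 6, 7, 8, 9, 10, 11, 12, 13], T = [14]
Cut edges: (13,14)

By max-flow min-cut theorem, max flow = min cut = 14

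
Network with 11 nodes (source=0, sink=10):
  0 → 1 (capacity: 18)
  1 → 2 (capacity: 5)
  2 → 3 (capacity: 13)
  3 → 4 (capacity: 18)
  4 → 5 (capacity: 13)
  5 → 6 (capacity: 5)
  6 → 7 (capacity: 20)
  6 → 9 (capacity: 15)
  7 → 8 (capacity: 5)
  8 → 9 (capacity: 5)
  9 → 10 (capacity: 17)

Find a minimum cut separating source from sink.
Min cut value = 5, edges: (5,6)

Min cut value: 5
Partition: S = [0, 1, 2, 3, 4, 5], T = [6, 7, 8, 9, 10]
Cut edges: (5,6)

By max-flow min-cut theorem, max flow = min cut = 5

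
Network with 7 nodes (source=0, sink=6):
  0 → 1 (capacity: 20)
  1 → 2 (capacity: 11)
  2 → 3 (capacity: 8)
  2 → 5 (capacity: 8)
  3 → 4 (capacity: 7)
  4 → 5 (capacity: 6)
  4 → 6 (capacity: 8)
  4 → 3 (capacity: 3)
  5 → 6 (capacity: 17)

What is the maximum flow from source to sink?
Maximum flow = 11

Max flow: 11

Flow assignment:
  0 → 1: 11/20
  1 → 2: 11/11
  2 → 3: 3/8
  2 → 5: 8/8
  3 → 4: 3/7
  4 → 6: 3/8
  5 → 6: 8/17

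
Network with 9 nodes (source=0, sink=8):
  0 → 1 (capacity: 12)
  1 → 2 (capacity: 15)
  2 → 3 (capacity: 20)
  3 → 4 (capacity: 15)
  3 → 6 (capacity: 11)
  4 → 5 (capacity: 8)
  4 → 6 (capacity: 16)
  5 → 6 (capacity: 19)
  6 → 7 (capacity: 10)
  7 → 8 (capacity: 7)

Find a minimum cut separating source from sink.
Min cut value = 7, edges: (7,8)

Min cut value: 7
Partition: S = [0, 1, 2, 3, 4, 5, 6, 7], T = [8]
Cut edges: (7,8)

By max-flow min-cut theorem, max flow = min cut = 7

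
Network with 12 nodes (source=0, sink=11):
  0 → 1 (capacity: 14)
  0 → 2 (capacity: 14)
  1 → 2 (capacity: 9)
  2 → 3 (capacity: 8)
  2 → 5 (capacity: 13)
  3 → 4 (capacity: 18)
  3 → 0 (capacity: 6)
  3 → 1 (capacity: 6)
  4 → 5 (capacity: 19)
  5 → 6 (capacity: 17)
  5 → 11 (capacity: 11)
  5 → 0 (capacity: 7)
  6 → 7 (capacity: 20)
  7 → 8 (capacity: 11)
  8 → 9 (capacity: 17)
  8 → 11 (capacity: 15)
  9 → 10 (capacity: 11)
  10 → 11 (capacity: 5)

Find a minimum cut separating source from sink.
Min cut value = 21, edges: (2,3), (2,5)

Min cut value: 21
Partition: S = [0, 1, 2], T = [3, 4, 5, 6, 7, 8, 9, 10, 11]
Cut edges: (2,3), (2,5)

By max-flow min-cut theorem, max flow = min cut = 21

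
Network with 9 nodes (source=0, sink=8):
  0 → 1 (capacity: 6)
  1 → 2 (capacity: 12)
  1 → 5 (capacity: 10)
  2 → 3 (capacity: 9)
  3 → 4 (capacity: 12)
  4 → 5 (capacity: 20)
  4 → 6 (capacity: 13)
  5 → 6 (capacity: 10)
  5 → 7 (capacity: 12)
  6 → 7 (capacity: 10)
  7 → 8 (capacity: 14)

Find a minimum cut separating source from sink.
Min cut value = 6, edges: (0,1)

Min cut value: 6
Partition: S = [0], T = [1, 2, 3, 4, 5, 6, 7, 8]
Cut edges: (0,1)

By max-flow min-cut theorem, max flow = min cut = 6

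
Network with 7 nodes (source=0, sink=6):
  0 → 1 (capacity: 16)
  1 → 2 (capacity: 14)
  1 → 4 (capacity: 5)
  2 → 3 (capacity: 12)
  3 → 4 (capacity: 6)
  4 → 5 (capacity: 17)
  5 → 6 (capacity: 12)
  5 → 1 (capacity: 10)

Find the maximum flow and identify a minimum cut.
Max flow = 11, Min cut edges: (1,4), (3,4)

Maximum flow: 11
Minimum cut: (1,4), (3,4)
Partition: S = [0, 1, 2, 3], T = [4, 5, 6]

Max-flow min-cut theorem verified: both equal 11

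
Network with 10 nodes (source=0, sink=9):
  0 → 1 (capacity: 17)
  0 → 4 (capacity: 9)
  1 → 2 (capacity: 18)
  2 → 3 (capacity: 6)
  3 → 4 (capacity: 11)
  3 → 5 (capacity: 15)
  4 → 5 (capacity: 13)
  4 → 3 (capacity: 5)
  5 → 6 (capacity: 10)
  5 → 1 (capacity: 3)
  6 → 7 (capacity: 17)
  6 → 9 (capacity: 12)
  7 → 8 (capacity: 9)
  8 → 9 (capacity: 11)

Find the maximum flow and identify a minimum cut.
Max flow = 10, Min cut edges: (5,6)

Maximum flow: 10
Minimum cut: (5,6)
Partition: S = [0, 1, 2, 3, 4, 5], T = [6, 7, 8, 9]

Max-flow min-cut theorem verified: both equal 10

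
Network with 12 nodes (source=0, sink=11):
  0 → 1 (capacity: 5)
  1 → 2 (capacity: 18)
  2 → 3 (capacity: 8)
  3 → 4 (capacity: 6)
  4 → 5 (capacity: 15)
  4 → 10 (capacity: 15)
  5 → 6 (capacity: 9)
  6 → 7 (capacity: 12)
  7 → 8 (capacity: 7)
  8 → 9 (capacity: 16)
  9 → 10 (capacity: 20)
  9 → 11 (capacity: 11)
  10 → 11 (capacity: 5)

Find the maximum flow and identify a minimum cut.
Max flow = 5, Min cut edges: (0,1)

Maximum flow: 5
Minimum cut: (0,1)
Partition: S = [0], T = [1, 2, 3, 4, 5, 6, 7, 8, 9, 10, 11]

Max-flow min-cut theorem verified: both equal 5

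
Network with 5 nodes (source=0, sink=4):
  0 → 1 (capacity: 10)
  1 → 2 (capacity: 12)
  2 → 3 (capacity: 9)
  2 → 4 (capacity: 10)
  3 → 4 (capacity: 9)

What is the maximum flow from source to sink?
Maximum flow = 10

Max flow: 10

Flow assignment:
  0 → 1: 10/10
  1 → 2: 10/12
  2 → 4: 10/10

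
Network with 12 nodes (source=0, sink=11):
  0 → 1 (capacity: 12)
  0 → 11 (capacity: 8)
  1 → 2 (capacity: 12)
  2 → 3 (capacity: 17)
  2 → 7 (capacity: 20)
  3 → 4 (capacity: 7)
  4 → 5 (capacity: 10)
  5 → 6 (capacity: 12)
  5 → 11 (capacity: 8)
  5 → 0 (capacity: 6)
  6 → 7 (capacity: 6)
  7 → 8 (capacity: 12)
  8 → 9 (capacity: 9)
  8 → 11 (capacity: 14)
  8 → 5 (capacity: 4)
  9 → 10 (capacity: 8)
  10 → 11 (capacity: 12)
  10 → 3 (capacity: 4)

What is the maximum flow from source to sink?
Maximum flow = 20

Max flow: 20

Flow assignment:
  0 → 1: 12/12
  0 → 11: 8/8
  1 → 2: 12/12
  2 → 7: 12/20
  7 → 8: 12/12
  8 → 11: 12/14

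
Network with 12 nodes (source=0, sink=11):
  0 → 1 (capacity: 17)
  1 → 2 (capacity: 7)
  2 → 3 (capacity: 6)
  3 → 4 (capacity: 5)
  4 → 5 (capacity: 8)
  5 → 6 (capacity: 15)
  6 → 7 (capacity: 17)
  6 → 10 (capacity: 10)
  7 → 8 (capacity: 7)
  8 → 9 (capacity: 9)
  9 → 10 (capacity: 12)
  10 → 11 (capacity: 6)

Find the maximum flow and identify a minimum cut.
Max flow = 5, Min cut edges: (3,4)

Maximum flow: 5
Minimum cut: (3,4)
Partition: S = [0, 1, 2, 3], T = [4, 5, 6, 7, 8, 9, 10, 11]

Max-flow min-cut theorem verified: both equal 5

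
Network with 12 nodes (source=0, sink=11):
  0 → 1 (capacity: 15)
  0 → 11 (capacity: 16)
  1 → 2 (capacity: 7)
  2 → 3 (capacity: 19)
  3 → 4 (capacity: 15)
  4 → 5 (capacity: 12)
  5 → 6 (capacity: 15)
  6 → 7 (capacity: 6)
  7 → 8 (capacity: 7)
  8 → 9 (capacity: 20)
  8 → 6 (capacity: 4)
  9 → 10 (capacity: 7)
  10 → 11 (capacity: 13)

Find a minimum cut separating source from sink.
Min cut value = 22, edges: (0,11), (6,7)

Min cut value: 22
Partition: S = [0, 1, 2, 3, 4, 5, 6], T = [7, 8, 9, 10, 11]
Cut edges: (0,11), (6,7)

By max-flow min-cut theorem, max flow = min cut = 22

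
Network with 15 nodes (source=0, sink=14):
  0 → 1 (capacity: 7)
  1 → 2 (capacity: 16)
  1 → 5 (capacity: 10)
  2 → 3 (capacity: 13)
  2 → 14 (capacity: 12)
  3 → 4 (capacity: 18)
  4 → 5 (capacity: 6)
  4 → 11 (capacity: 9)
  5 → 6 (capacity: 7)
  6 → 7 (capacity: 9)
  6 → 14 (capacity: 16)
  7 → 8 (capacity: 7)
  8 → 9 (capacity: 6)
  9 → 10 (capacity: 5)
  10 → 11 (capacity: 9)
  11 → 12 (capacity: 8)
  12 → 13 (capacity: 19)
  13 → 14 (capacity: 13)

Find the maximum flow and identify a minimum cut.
Max flow = 7, Min cut edges: (0,1)

Maximum flow: 7
Minimum cut: (0,1)
Partition: S = [0], T = [1, 2, 3, 4, 5, 6, 7, 8, 9, 10, 11, 12, 13, 14]

Max-flow min-cut theorem verified: both equal 7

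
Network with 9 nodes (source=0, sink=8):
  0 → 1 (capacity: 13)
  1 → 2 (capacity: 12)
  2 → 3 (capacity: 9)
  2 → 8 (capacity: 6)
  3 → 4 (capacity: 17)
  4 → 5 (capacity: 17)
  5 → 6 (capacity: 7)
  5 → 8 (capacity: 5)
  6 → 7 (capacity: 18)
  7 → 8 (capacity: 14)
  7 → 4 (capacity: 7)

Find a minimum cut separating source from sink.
Min cut value = 12, edges: (1,2)

Min cut value: 12
Partition: S = [0, 1], T = [2, 3, 4, 5, 6, 7, 8]
Cut edges: (1,2)

By max-flow min-cut theorem, max flow = min cut = 12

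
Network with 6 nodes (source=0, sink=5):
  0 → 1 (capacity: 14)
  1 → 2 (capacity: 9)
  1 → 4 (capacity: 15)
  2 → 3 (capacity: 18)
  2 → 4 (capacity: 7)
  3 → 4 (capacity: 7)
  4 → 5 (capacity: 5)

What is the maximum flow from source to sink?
Maximum flow = 5

Max flow: 5

Flow assignment:
  0 → 1: 5/14
  1 → 4: 5/15
  4 → 5: 5/5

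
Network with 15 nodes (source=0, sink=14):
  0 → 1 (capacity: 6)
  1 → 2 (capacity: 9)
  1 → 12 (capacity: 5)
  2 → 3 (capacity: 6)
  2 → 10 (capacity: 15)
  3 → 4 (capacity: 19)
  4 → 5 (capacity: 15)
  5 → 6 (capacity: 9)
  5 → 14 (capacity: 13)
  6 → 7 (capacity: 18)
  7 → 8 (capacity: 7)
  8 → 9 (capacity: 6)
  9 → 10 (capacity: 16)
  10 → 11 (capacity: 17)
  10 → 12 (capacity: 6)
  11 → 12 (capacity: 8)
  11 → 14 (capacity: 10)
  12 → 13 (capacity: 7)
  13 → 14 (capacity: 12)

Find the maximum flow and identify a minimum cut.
Max flow = 6, Min cut edges: (0,1)

Maximum flow: 6
Minimum cut: (0,1)
Partition: S = [0], T = [1, 2, 3, 4, 5, 6, 7, 8, 9, 10, 11, 12, 13, 14]

Max-flow min-cut theorem verified: both equal 6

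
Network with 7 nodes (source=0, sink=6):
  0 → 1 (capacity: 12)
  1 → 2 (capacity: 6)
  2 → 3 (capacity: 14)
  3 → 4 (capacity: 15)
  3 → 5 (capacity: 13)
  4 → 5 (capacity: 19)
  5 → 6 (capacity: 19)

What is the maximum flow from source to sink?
Maximum flow = 6

Max flow: 6

Flow assignment:
  0 → 1: 6/12
  1 → 2: 6/6
  2 → 3: 6/14
  3 → 5: 6/13
  5 → 6: 6/19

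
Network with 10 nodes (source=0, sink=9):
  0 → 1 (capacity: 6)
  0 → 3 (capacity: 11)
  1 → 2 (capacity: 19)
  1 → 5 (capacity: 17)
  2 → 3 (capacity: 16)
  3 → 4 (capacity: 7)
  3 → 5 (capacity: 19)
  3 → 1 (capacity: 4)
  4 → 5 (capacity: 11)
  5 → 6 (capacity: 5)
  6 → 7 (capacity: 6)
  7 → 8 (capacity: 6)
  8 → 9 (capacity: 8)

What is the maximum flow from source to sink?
Maximum flow = 5

Max flow: 5

Flow assignment:
  0 → 3: 5/11
  3 → 5: 5/19
  5 → 6: 5/5
  6 → 7: 5/6
  7 → 8: 5/6
  8 → 9: 5/8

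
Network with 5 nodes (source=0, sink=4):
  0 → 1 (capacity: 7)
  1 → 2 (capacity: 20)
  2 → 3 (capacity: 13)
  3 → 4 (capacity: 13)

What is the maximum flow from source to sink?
Maximum flow = 7

Max flow: 7

Flow assignment:
  0 → 1: 7/7
  1 → 2: 7/20
  2 → 3: 7/13
  3 → 4: 7/13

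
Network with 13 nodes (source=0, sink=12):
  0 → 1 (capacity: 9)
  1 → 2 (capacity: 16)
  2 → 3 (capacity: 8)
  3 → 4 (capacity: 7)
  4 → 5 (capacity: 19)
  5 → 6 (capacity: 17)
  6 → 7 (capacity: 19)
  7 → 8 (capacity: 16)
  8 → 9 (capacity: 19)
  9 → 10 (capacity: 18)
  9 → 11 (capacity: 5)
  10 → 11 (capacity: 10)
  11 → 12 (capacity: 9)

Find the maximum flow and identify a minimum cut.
Max flow = 7, Min cut edges: (3,4)

Maximum flow: 7
Minimum cut: (3,4)
Partition: S = [0, 1, 2, 3], T = [4, 5, 6, 7, 8, 9, 10, 11, 12]

Max-flow min-cut theorem verified: both equal 7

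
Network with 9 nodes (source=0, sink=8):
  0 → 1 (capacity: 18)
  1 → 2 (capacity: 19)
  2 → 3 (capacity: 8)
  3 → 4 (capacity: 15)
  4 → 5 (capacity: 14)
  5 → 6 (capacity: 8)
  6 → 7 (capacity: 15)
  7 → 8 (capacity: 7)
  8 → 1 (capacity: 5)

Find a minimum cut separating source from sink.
Min cut value = 7, edges: (7,8)

Min cut value: 7
Partition: S = [0, 1, 2, 3, 4, 5, 6, 7], T = [8]
Cut edges: (7,8)

By max-flow min-cut theorem, max flow = min cut = 7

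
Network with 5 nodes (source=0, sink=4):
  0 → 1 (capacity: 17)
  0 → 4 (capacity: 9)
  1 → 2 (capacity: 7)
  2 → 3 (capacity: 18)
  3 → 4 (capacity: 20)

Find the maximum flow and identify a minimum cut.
Max flow = 16, Min cut edges: (0,4), (1,2)

Maximum flow: 16
Minimum cut: (0,4), (1,2)
Partition: S = [0, 1], T = [2, 3, 4]

Max-flow min-cut theorem verified: both equal 16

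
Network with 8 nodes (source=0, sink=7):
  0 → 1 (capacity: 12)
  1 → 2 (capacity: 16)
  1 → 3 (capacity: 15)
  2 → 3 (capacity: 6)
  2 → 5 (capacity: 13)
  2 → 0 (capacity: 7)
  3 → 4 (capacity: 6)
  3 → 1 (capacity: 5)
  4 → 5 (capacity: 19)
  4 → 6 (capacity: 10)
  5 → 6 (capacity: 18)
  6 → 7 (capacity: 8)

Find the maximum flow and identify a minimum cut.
Max flow = 8, Min cut edges: (6,7)

Maximum flow: 8
Minimum cut: (6,7)
Partition: S = [0, 1, 2, 3, 4, 5, 6], T = [7]

Max-flow min-cut theorem verified: both equal 8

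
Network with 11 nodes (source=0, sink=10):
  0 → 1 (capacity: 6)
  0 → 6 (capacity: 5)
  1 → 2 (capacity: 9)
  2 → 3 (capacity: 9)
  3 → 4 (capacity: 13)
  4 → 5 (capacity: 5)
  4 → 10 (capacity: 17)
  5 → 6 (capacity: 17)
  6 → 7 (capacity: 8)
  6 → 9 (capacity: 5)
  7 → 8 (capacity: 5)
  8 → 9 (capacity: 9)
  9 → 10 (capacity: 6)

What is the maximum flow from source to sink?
Maximum flow = 11

Max flow: 11

Flow assignment:
  0 → 1: 6/6
  0 → 6: 5/5
  1 → 2: 6/9
  2 → 3: 6/9
  3 → 4: 6/13
  4 → 10: 6/17
  6 → 9: 5/5
  9 → 10: 5/6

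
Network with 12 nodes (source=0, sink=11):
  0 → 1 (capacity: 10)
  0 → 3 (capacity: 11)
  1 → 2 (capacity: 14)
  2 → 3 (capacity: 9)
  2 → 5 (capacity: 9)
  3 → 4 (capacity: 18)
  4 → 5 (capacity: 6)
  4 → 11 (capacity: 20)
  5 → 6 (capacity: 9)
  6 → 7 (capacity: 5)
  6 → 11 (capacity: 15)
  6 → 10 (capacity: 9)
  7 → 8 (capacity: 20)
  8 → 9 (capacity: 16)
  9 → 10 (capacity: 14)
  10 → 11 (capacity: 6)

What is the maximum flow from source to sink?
Maximum flow = 21

Max flow: 21

Flow assignment:
  0 → 1: 10/10
  0 → 3: 11/11
  1 → 2: 10/14
  2 → 3: 7/9
  2 → 5: 3/9
  3 → 4: 18/18
  4 → 11: 18/20
  5 → 6: 3/9
  6 → 11: 3/15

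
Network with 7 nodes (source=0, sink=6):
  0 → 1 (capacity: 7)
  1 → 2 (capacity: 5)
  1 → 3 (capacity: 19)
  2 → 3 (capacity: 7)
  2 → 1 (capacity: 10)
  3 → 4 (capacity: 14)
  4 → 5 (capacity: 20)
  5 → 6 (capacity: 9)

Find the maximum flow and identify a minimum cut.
Max flow = 7, Min cut edges: (0,1)

Maximum flow: 7
Minimum cut: (0,1)
Partition: S = [0], T = [1, 2, 3, 4, 5, 6]

Max-flow min-cut theorem verified: both equal 7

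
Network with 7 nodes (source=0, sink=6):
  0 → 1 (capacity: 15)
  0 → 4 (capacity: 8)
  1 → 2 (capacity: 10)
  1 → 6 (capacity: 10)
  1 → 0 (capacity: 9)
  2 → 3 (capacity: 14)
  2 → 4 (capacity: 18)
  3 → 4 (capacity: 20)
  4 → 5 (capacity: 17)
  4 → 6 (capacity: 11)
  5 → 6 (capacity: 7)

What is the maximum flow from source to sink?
Maximum flow = 23

Max flow: 23

Flow assignment:
  0 → 1: 15/15
  0 → 4: 8/8
  1 → 2: 5/10
  1 → 6: 10/10
  2 → 4: 5/18
  4 → 5: 2/17
  4 → 6: 11/11
  5 → 6: 2/7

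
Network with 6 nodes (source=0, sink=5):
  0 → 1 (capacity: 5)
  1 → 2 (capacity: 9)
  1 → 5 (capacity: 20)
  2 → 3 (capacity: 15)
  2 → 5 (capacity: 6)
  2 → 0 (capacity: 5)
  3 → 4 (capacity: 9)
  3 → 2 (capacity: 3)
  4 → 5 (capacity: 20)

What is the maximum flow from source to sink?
Maximum flow = 5

Max flow: 5

Flow assignment:
  0 → 1: 5/5
  1 → 5: 5/20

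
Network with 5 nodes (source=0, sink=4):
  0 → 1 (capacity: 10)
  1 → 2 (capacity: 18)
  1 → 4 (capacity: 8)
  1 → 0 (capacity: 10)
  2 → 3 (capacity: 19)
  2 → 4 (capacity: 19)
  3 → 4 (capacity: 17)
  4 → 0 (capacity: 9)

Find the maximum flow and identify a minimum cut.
Max flow = 10, Min cut edges: (0,1)

Maximum flow: 10
Minimum cut: (0,1)
Partition: S = [0], T = [1, 2, 3, 4]

Max-flow min-cut theorem verified: both equal 10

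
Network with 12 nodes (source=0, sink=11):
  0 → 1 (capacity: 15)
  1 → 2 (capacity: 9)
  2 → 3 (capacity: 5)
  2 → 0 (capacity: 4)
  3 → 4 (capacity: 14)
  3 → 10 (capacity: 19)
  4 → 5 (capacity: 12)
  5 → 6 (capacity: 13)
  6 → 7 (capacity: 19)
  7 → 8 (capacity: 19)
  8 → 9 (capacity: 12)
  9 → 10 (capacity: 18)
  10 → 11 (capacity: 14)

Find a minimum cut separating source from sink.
Min cut value = 5, edges: (2,3)

Min cut value: 5
Partition: S = [0, 1, 2], T = [3, 4, 5, 6, 7, 8, 9, 10, 11]
Cut edges: (2,3)

By max-flow min-cut theorem, max flow = min cut = 5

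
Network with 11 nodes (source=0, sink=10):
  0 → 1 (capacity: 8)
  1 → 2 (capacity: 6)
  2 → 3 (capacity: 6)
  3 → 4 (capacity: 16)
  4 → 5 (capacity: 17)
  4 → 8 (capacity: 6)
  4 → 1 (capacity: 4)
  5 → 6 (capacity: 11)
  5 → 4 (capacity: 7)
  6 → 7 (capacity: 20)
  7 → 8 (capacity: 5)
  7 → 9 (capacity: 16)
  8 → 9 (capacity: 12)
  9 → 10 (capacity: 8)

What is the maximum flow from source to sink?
Maximum flow = 6

Max flow: 6

Flow assignment:
  0 → 1: 6/8
  1 → 2: 6/6
  2 → 3: 6/6
  3 → 4: 6/16
  4 → 8: 6/6
  8 → 9: 6/12
  9 → 10: 6/8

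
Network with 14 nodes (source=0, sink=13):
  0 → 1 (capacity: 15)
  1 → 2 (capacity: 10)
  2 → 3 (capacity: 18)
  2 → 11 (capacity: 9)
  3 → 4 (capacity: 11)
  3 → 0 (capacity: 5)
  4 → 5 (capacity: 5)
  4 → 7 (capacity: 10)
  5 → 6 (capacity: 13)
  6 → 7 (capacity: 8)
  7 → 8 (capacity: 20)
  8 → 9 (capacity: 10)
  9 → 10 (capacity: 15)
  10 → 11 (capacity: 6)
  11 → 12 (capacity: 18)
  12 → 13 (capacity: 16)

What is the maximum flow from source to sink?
Maximum flow = 10

Max flow: 10

Flow assignment:
  0 → 1: 10/15
  1 → 2: 10/10
  2 → 3: 1/18
  2 → 11: 9/9
  3 → 4: 1/11
  4 → 7: 1/10
  7 → 8: 1/20
  8 → 9: 1/10
  9 → 10: 1/15
  10 → 11: 1/6
  11 → 12: 10/18
  12 → 13: 10/16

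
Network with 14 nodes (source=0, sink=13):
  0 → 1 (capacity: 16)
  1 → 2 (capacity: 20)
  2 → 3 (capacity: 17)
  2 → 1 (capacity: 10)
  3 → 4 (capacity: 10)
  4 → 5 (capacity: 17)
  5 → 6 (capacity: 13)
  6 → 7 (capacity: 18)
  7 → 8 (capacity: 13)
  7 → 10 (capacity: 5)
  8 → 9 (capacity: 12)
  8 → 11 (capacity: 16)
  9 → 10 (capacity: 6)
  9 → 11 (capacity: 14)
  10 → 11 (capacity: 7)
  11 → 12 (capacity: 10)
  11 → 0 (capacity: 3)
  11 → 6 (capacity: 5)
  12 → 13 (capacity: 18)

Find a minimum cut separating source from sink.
Min cut value = 10, edges: (11,12)

Min cut value: 10
Partition: S = [0, 1, 2, 3, 4, 5, 6, 7, 8, 9, 10, 11], T = [12, 13]
Cut edges: (11,12)

By max-flow min-cut theorem, max flow = min cut = 10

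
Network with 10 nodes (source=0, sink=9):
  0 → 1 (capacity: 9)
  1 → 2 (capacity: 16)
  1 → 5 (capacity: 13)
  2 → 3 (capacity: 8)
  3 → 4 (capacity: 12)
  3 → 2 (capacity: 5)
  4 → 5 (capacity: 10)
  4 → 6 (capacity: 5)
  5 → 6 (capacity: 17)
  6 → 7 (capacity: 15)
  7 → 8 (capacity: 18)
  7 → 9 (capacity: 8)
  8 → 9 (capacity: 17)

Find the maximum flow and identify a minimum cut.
Max flow = 9, Min cut edges: (0,1)

Maximum flow: 9
Minimum cut: (0,1)
Partition: S = [0], T = [1, 2, 3, 4, 5, 6, 7, 8, 9]

Max-flow min-cut theorem verified: both equal 9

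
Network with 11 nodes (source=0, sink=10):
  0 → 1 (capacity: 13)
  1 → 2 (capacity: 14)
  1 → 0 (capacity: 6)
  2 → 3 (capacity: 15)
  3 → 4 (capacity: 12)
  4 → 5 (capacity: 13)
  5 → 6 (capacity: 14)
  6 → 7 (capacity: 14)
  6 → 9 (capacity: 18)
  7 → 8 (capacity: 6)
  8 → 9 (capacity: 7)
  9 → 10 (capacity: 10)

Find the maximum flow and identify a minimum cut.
Max flow = 10, Min cut edges: (9,10)

Maximum flow: 10
Minimum cut: (9,10)
Partition: S = [0, 1, 2, 3, 4, 5, 6, 7, 8, 9], T = [10]

Max-flow min-cut theorem verified: both equal 10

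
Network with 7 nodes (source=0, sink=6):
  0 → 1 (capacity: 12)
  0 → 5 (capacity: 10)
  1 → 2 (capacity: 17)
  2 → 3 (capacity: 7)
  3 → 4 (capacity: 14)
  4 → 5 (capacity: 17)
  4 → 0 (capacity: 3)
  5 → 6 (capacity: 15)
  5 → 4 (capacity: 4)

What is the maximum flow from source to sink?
Maximum flow = 15

Max flow: 15

Flow assignment:
  0 → 1: 7/12
  0 → 5: 10/10
  1 → 2: 7/17
  2 → 3: 7/7
  3 → 4: 7/14
  4 → 5: 5/17
  4 → 0: 2/3
  5 → 6: 15/15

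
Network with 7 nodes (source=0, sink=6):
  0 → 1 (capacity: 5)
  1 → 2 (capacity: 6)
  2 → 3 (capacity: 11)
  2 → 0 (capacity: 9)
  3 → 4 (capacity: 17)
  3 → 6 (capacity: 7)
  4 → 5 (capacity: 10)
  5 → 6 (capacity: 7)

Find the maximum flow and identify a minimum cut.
Max flow = 5, Min cut edges: (0,1)

Maximum flow: 5
Minimum cut: (0,1)
Partition: S = [0], T = [1, 2, 3, 4, 5, 6]

Max-flow min-cut theorem verified: both equal 5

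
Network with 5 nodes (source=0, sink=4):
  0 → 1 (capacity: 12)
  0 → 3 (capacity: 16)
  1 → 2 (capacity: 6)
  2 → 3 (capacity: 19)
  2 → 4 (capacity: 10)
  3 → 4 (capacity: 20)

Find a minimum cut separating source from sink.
Min cut value = 22, edges: (0,3), (1,2)

Min cut value: 22
Partition: S = [0, 1], T = [2, 3, 4]
Cut edges: (0,3), (1,2)

By max-flow min-cut theorem, max flow = min cut = 22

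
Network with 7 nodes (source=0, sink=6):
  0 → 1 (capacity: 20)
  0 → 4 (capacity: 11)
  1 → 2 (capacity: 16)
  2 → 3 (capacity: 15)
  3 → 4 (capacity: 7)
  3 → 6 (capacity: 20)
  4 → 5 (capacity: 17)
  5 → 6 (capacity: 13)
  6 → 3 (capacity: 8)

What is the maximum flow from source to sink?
Maximum flow = 26

Max flow: 26

Flow assignment:
  0 → 1: 15/20
  0 → 4: 11/11
  1 → 2: 15/16
  2 → 3: 15/15
  3 → 6: 15/20
  4 → 5: 11/17
  5 → 6: 11/13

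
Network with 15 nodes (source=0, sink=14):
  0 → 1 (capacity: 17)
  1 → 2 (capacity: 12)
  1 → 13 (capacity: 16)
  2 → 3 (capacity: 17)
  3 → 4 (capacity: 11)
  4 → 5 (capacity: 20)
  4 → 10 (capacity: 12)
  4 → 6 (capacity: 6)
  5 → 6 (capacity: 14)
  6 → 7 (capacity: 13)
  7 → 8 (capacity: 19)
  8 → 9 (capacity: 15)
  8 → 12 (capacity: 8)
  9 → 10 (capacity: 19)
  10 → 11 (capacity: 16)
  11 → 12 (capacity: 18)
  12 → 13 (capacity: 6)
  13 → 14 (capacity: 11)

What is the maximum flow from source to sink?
Maximum flow = 11

Max flow: 11

Flow assignment:
  0 → 1: 11/17
  1 → 2: 1/12
  1 → 13: 10/16
  2 → 3: 1/17
  3 → 4: 1/11
  4 → 10: 1/12
  10 → 11: 1/16
  11 → 12: 1/18
  12 → 13: 1/6
  13 → 14: 11/11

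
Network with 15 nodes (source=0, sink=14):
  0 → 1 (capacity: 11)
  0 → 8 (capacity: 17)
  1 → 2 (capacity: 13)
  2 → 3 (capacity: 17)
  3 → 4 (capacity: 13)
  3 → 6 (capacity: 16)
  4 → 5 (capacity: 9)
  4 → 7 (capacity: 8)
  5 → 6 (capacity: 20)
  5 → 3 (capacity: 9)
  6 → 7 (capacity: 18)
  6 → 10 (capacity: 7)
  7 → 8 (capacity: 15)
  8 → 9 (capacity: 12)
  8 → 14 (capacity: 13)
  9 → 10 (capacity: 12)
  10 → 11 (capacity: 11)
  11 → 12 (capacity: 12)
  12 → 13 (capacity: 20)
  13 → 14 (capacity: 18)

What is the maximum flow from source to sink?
Maximum flow = 24

Max flow: 24

Flow assignment:
  0 → 1: 11/11
  0 → 8: 13/17
  1 → 2: 11/13
  2 → 3: 11/17
  3 → 4: 11/13
  4 → 5: 7/9
  4 → 7: 4/8
  5 → 6: 7/20
  6 → 10: 7/7
  7 → 8: 4/15
  8 → 9: 4/12
  8 → 14: 13/13
  9 → 10: 4/12
  10 → 11: 11/11
  11 → 12: 11/12
  12 → 13: 11/20
  13 → 14: 11/18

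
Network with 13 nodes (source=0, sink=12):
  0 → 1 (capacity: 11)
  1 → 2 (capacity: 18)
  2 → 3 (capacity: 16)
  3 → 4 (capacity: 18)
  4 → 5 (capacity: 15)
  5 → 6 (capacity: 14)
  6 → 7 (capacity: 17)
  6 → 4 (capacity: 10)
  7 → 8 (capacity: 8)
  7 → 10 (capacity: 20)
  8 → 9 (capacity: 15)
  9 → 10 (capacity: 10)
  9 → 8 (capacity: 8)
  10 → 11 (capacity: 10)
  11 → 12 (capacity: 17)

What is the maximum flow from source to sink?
Maximum flow = 10

Max flow: 10

Flow assignment:
  0 → 1: 10/11
  1 → 2: 10/18
  2 → 3: 10/16
  3 → 4: 10/18
  4 → 5: 11/15
  5 → 6: 11/14
  6 → 7: 10/17
  6 → 4: 1/10
  7 → 10: 10/20
  10 → 11: 10/10
  11 → 12: 10/17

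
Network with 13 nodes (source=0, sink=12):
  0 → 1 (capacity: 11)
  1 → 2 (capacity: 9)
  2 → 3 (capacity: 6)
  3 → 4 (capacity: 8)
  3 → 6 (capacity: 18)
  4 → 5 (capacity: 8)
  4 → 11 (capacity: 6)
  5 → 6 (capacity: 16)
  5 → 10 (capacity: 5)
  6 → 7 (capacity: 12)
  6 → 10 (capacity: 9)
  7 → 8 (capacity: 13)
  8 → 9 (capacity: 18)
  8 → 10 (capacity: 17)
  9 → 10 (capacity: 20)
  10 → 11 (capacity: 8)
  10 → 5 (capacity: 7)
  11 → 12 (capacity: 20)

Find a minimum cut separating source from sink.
Min cut value = 6, edges: (2,3)

Min cut value: 6
Partition: S = [0, 1, 2], T = [3, 4, 5, 6, 7, 8, 9, 10, 11, 12]
Cut edges: (2,3)

By max-flow min-cut theorem, max flow = min cut = 6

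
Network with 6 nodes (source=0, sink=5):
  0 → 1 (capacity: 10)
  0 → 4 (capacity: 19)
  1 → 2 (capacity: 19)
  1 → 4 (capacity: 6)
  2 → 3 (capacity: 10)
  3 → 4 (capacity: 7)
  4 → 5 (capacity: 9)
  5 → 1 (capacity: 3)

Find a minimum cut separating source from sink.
Min cut value = 9, edges: (4,5)

Min cut value: 9
Partition: S = [0, 1, 2, 3, 4], T = [5]
Cut edges: (4,5)

By max-flow min-cut theorem, max flow = min cut = 9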